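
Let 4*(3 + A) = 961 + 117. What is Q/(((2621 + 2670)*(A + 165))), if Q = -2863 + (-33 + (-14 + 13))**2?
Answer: -3414/4566133 ≈ -0.00074768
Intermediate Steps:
A = 533/2 (A = -3 + (961 + 117)/4 = -3 + (1/4)*1078 = -3 + 539/2 = 533/2 ≈ 266.50)
Q = -1707 (Q = -2863 + (-33 - 1)**2 = -2863 + (-34)**2 = -2863 + 1156 = -1707)
Q/(((2621 + 2670)*(A + 165))) = -1707*1/((2621 + 2670)*(533/2 + 165)) = -1707/(5291*(863/2)) = -1707/4566133/2 = -1707*2/4566133 = -3414/4566133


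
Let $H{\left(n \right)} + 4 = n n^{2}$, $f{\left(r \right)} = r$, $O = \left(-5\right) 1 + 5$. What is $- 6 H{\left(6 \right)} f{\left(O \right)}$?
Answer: $0$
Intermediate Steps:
$O = 0$ ($O = -5 + 5 = 0$)
$H{\left(n \right)} = -4 + n^{3}$ ($H{\left(n \right)} = -4 + n n^{2} = -4 + n^{3}$)
$- 6 H{\left(6 \right)} f{\left(O \right)} = - 6 \left(-4 + 6^{3}\right) 0 = - 6 \left(-4 + 216\right) 0 = \left(-6\right) 212 \cdot 0 = \left(-1272\right) 0 = 0$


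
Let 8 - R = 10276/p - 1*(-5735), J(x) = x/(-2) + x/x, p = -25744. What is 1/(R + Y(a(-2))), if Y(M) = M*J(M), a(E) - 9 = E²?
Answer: -6436/37316577 ≈ -0.00017247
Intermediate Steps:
a(E) = 9 + E²
J(x) = 1 - x/2 (J(x) = x*(-½) + 1 = -x/2 + 1 = 1 - x/2)
Y(M) = M*(1 - M/2)
R = -36856403/6436 (R = 8 - (10276/(-25744) - 1*(-5735)) = 8 - (10276*(-1/25744) + 5735) = 8 - (-2569/6436 + 5735) = 8 - 1*36907891/6436 = 8 - 36907891/6436 = -36856403/6436 ≈ -5726.6)
1/(R + Y(a(-2))) = 1/(-36856403/6436 + (9 + (-2)²)*(2 - (9 + (-2)²))/2) = 1/(-36856403/6436 + (9 + 4)*(2 - (9 + 4))/2) = 1/(-36856403/6436 + (½)*13*(2 - 1*13)) = 1/(-36856403/6436 + (½)*13*(2 - 13)) = 1/(-36856403/6436 + (½)*13*(-11)) = 1/(-36856403/6436 - 143/2) = 1/(-37316577/6436) = -6436/37316577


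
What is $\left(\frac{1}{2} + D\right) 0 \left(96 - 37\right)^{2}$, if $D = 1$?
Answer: $0$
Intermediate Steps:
$\left(\frac{1}{2} + D\right) 0 \left(96 - 37\right)^{2} = \left(\frac{1}{2} + 1\right) 0 \left(96 - 37\right)^{2} = \left(\frac{1}{2} + 1\right) 0 \cdot 59^{2} = \frac{3}{2} \cdot 0 \cdot 3481 = 0 \cdot 3481 = 0$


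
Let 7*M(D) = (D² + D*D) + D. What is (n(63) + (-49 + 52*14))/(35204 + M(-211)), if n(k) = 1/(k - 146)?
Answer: 394492/27826497 ≈ 0.014177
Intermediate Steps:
n(k) = 1/(-146 + k)
M(D) = D/7 + 2*D²/7 (M(D) = ((D² + D*D) + D)/7 = ((D² + D²) + D)/7 = (2*D² + D)/7 = (D + 2*D²)/7 = D/7 + 2*D²/7)
(n(63) + (-49 + 52*14))/(35204 + M(-211)) = (1/(-146 + 63) + (-49 + 52*14))/(35204 + (⅐)*(-211)*(1 + 2*(-211))) = (1/(-83) + (-49 + 728))/(35204 + (⅐)*(-211)*(1 - 422)) = (-1/83 + 679)/(35204 + (⅐)*(-211)*(-421)) = 56356/(83*(35204 + 88831/7)) = 56356/(83*(335259/7)) = (56356/83)*(7/335259) = 394492/27826497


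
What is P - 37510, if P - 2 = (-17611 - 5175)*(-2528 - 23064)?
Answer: 583101804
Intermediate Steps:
P = 583139314 (P = 2 + (-17611 - 5175)*(-2528 - 23064) = 2 - 22786*(-25592) = 2 + 583139312 = 583139314)
P - 37510 = 583139314 - 37510 = 583101804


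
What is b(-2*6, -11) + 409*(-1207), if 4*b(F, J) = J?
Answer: -1974663/4 ≈ -4.9367e+5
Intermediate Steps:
b(F, J) = J/4
b(-2*6, -11) + 409*(-1207) = (¼)*(-11) + 409*(-1207) = -11/4 - 493663 = -1974663/4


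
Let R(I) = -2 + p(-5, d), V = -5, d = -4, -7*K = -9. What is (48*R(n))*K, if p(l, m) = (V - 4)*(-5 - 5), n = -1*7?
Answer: 38016/7 ≈ 5430.9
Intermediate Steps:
K = 9/7 (K = -1/7*(-9) = 9/7 ≈ 1.2857)
n = -7
p(l, m) = 90 (p(l, m) = (-5 - 4)*(-5 - 5) = -9*(-10) = 90)
R(I) = 88 (R(I) = -2 + 90 = 88)
(48*R(n))*K = (48*88)*(9/7) = 4224*(9/7) = 38016/7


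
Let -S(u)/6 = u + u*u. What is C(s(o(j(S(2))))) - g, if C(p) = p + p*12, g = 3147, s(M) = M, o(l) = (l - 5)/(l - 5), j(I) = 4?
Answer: -3134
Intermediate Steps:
S(u) = -6*u - 6*u² (S(u) = -6*(u + u*u) = -6*(u + u²) = -6*u - 6*u²)
o(l) = 1 (o(l) = (-5 + l)/(-5 + l) = 1)
C(p) = 13*p (C(p) = p + 12*p = 13*p)
C(s(o(j(S(2))))) - g = 13*1 - 1*3147 = 13 - 3147 = -3134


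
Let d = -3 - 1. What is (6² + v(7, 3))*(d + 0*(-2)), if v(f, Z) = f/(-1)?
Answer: -116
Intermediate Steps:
d = -4
v(f, Z) = -f (v(f, Z) = f*(-1) = -f)
(6² + v(7, 3))*(d + 0*(-2)) = (6² - 1*7)*(-4 + 0*(-2)) = (36 - 7)*(-4 + 0) = 29*(-4) = -116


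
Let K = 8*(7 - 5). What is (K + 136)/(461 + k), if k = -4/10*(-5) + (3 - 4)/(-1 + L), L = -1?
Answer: 304/927 ≈ 0.32794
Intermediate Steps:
K = 16 (K = 8*2 = 16)
k = 5/2 (k = -4/10*(-5) + (3 - 4)/(-1 - 1) = -4*⅒*(-5) - 1/(-2) = -⅖*(-5) - 1*(-½) = 2 + ½ = 5/2 ≈ 2.5000)
(K + 136)/(461 + k) = (16 + 136)/(461 + 5/2) = 152/(927/2) = 152*(2/927) = 304/927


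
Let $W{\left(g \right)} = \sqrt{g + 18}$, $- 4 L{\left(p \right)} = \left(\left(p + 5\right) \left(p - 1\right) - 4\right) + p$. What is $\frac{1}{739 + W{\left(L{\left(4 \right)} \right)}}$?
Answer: $\frac{2956}{2184439} - \frac{6 \sqrt{5}}{2184439} \approx 0.0013471$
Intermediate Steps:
$L{\left(p \right)} = 1 - \frac{p}{4} - \frac{\left(-1 + p\right) \left(5 + p\right)}{4}$ ($L{\left(p \right)} = - \frac{\left(\left(p + 5\right) \left(p - 1\right) - 4\right) + p}{4} = - \frac{\left(\left(5 + p\right) \left(-1 + p\right) - 4\right) + p}{4} = - \frac{\left(\left(-1 + p\right) \left(5 + p\right) - 4\right) + p}{4} = - \frac{\left(-4 + \left(-1 + p\right) \left(5 + p\right)\right) + p}{4} = - \frac{-4 + p + \left(-1 + p\right) \left(5 + p\right)}{4} = 1 - \frac{p}{4} - \frac{\left(-1 + p\right) \left(5 + p\right)}{4}$)
$W{\left(g \right)} = \sqrt{18 + g}$
$\frac{1}{739 + W{\left(L{\left(4 \right)} \right)}} = \frac{1}{739 + \sqrt{18 - \left(\frac{11}{4} + 4\right)}} = \frac{1}{739 + \sqrt{18 - \frac{27}{4}}} = \frac{1}{739 + \sqrt{\frac{45}{4}}} = \frac{1}{739 + \frac{3 \sqrt{5}}{2}}$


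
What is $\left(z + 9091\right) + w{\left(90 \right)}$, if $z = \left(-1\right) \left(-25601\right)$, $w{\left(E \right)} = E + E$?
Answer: $34872$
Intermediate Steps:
$w{\left(E \right)} = 2 E$
$z = 25601$
$\left(z + 9091\right) + w{\left(90 \right)} = \left(25601 + 9091\right) + 2 \cdot 90 = 34692 + 180 = 34872$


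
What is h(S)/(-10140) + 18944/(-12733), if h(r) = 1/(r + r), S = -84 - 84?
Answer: -1317203123/885343680 ≈ -1.4878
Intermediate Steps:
S = -168
h(r) = 1/(2*r)
h(S)/(-10140) + 18944/(-12733) = ((1/2)/(-168))/(-10140) + 18944/(-12733) = ((1/2)*(-1/168))*(-1/10140) + 18944*(-1/12733) = -1/336*(-1/10140) - 18944/12733 = 1/3407040 - 18944/12733 = -1317203123/885343680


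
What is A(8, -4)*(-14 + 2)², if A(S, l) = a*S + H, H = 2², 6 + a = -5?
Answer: -12096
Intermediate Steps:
a = -11 (a = -6 - 5 = -11)
H = 4
A(S, l) = 4 - 11*S (A(S, l) = -11*S + 4 = 4 - 11*S)
A(8, -4)*(-14 + 2)² = (4 - 11*8)*(-14 + 2)² = (4 - 88)*(-12)² = -84*144 = -12096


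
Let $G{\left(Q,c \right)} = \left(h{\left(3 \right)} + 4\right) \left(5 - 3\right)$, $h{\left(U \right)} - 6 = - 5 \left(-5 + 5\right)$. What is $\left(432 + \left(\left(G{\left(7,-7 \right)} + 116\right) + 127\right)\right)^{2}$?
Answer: $483025$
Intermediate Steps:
$h{\left(U \right)} = 6$ ($h{\left(U \right)} = 6 - 5 \left(-5 + 5\right) = 6 - 0 = 6 + 0 = 6$)
$G{\left(Q,c \right)} = 20$ ($G{\left(Q,c \right)} = \left(6 + 4\right) \left(5 - 3\right) = 10 \cdot 2 = 20$)
$\left(432 + \left(\left(G{\left(7,-7 \right)} + 116\right) + 127\right)\right)^{2} = \left(432 + \left(\left(20 + 116\right) + 127\right)\right)^{2} = \left(432 + \left(136 + 127\right)\right)^{2} = \left(432 + 263\right)^{2} = 695^{2} = 483025$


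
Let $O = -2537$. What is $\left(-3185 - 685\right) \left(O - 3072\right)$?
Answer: $21706830$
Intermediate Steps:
$\left(-3185 - 685\right) \left(O - 3072\right) = \left(-3185 - 685\right) \left(-2537 - 3072\right) = \left(-3870\right) \left(-5609\right) = 21706830$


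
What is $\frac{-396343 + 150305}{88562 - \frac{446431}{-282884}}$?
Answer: $- \frac{69600213592}{25053219239} \approx -2.7781$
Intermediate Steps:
$\frac{-396343 + 150305}{88562 - \frac{446431}{-282884}} = - \frac{246038}{88562 - - \frac{446431}{282884}} = - \frac{246038}{88562 + \frac{446431}{282884}} = - \frac{246038}{\frac{25053219239}{282884}} = \left(-246038\right) \frac{282884}{25053219239} = - \frac{69600213592}{25053219239}$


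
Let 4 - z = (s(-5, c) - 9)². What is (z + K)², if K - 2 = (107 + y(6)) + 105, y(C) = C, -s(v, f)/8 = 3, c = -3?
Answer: 748225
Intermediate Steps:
s(v, f) = -24 (s(v, f) = -8*3 = -24)
K = 220 (K = 2 + ((107 + 6) + 105) = 2 + (113 + 105) = 2 + 218 = 220)
z = -1085 (z = 4 - (-24 - 9)² = 4 - 1*(-33)² = 4 - 1*1089 = 4 - 1089 = -1085)
(z + K)² = (-1085 + 220)² = (-865)² = 748225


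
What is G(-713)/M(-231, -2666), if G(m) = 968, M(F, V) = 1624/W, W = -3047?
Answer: -368687/203 ≈ -1816.2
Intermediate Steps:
M(F, V) = -1624/3047 (M(F, V) = 1624/(-3047) = 1624*(-1/3047) = -1624/3047)
G(-713)/M(-231, -2666) = 968/(-1624/3047) = 968*(-3047/1624) = -368687/203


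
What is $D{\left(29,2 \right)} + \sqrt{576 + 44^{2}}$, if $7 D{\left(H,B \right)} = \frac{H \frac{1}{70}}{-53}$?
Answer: $- \frac{29}{25970} + 4 \sqrt{157} \approx 50.119$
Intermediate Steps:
$D{\left(H,B \right)} = - \frac{H}{25970}$ ($D{\left(H,B \right)} = \frac{\frac{H}{70} \frac{1}{-53}}{7} = \frac{H \frac{1}{70} \left(- \frac{1}{53}\right)}{7} = \frac{\frac{H}{70} \left(- \frac{1}{53}\right)}{7} = \frac{\left(- \frac{1}{3710}\right) H}{7} = - \frac{H}{25970}$)
$D{\left(29,2 \right)} + \sqrt{576 + 44^{2}} = \left(- \frac{1}{25970}\right) 29 + \sqrt{576 + 44^{2}} = - \frac{29}{25970} + \sqrt{576 + 1936} = - \frac{29}{25970} + \sqrt{2512} = - \frac{29}{25970} + 4 \sqrt{157}$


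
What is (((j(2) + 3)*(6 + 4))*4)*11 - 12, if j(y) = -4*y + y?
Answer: -1332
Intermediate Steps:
j(y) = -3*y
(((j(2) + 3)*(6 + 4))*4)*11 - 12 = (((-3*2 + 3)*(6 + 4))*4)*11 - 12 = (((-6 + 3)*10)*4)*11 - 12 = (-3*10*4)*11 - 12 = -30*4*11 - 12 = -120*11 - 12 = -1320 - 12 = -1332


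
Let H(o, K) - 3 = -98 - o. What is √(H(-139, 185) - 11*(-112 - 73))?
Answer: 3*√231 ≈ 45.596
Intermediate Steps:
H(o, K) = -95 - o (H(o, K) = 3 + (-98 - o) = -95 - o)
√(H(-139, 185) - 11*(-112 - 73)) = √((-95 - 1*(-139)) - 11*(-112 - 73)) = √((-95 + 139) - 11*(-185)) = √(44 + 2035) = √2079 = 3*√231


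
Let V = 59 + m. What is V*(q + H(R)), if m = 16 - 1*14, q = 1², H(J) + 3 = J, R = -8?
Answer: -610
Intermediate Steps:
H(J) = -3 + J
q = 1
m = 2 (m = 16 - 14 = 2)
V = 61 (V = 59 + 2 = 61)
V*(q + H(R)) = 61*(1 + (-3 - 8)) = 61*(1 - 11) = 61*(-10) = -610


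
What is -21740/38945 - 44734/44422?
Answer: -270789991/173001479 ≈ -1.5652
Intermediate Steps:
-21740/38945 - 44734/44422 = -21740*1/38945 - 44734*1/44422 = -4348/7789 - 22367/22211 = -270789991/173001479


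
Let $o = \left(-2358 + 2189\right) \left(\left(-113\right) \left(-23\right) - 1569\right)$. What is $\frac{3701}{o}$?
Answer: $- \frac{3701}{174070} \approx -0.021262$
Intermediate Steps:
$o = -174070$ ($o = - 169 \left(2599 - 1569\right) = \left(-169\right) 1030 = -174070$)
$\frac{3701}{o} = \frac{3701}{-174070} = 3701 \left(- \frac{1}{174070}\right) = - \frac{3701}{174070}$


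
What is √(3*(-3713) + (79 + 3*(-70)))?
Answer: 7*I*√230 ≈ 106.16*I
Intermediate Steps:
√(3*(-3713) + (79 + 3*(-70))) = √(-11139 + (79 - 210)) = √(-11139 - 131) = √(-11270) = 7*I*√230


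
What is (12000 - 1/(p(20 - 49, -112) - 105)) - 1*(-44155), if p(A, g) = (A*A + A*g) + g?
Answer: 217432159/3872 ≈ 56155.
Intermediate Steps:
p(A, g) = g + A² + A*g (p(A, g) = (A² + A*g) + g = g + A² + A*g)
(12000 - 1/(p(20 - 49, -112) - 105)) - 1*(-44155) = (12000 - 1/((-112 + (20 - 49)² + (20 - 49)*(-112)) - 105)) - 1*(-44155) = (12000 - 1/((-112 + (-29)² - 29*(-112)) - 105)) + 44155 = (12000 - 1/((-112 + 841 + 3248) - 105)) + 44155 = (12000 - 1/(3977 - 105)) + 44155 = (12000 - 1/3872) + 44155 = 46463999/3872 + 44155 = 217432159/3872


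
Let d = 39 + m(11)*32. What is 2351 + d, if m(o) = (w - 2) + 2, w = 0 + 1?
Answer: 2422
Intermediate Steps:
w = 1
m(o) = 1 (m(o) = (1 - 2) + 2 = -1 + 2 = 1)
d = 71 (d = 39 + 1*32 = 39 + 32 = 71)
2351 + d = 2351 + 71 = 2422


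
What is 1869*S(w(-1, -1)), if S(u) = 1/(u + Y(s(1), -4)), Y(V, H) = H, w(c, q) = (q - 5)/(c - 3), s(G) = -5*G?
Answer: -3738/5 ≈ -747.60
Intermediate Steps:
w(c, q) = (-5 + q)/(-3 + c)
S(u) = 1/(-4 + u) (S(u) = 1/(u - 4) = 1/(-4 + u))
1869*S(w(-1, -1)) = 1869/(-4 + (-5 - 1)/(-3 - 1)) = 1869/(-4 - 6/(-4)) = 1869/(-4 - ¼*(-6)) = 1869/(-4 + 3/2) = 1869/(-5/2) = 1869*(-⅖) = -3738/5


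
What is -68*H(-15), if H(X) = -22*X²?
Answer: 336600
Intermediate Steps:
-68*H(-15) = -(-1496)*(-15)² = -(-1496)*225 = -68*(-4950) = 336600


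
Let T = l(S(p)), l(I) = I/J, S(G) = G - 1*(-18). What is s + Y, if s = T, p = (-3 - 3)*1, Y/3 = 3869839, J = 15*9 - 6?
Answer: 499209235/43 ≈ 1.1610e+7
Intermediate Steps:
J = 129 (J = 135 - 6 = 129)
Y = 11609517 (Y = 3*3869839 = 11609517)
p = -6 (p = -6*1 = -6)
S(G) = 18 + G (S(G) = G + 18 = 18 + G)
l(I) = I/129
T = 4/43 (T = (18 - 6)/129 = (1/129)*12 = 4/43 ≈ 0.093023)
s = 4/43 ≈ 0.093023
s + Y = 4/43 + 11609517 = 499209235/43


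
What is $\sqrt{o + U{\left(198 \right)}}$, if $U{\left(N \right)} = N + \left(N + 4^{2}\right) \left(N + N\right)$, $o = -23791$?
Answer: $\sqrt{61151} \approx 247.29$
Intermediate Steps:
$U{\left(N \right)} = N + 2 N \left(16 + N\right)$ ($U{\left(N \right)} = N + \left(N + 16\right) 2 N = N + \left(16 + N\right) 2 N = N + 2 N \left(16 + N\right)$)
$\sqrt{o + U{\left(198 \right)}} = \sqrt{-23791 + 198 \left(33 + 2 \cdot 198\right)} = \sqrt{-23791 + 198 \left(33 + 396\right)} = \sqrt{-23791 + 198 \cdot 429} = \sqrt{-23791 + 84942} = \sqrt{61151}$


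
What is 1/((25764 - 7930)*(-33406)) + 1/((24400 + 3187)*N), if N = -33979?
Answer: -1533141277/558455159160544492 ≈ -2.7453e-9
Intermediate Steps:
1/((25764 - 7930)*(-33406)) + 1/((24400 + 3187)*N) = 1/((25764 - 7930)*(-33406)) + 1/((24400 + 3187)*(-33979)) = -1/33406/17834 - 1/33979/27587 = (1/17834)*(-1/33406) + (1/27587)*(-1/33979) = -1/595762604 - 1/937378673 = -1533141277/558455159160544492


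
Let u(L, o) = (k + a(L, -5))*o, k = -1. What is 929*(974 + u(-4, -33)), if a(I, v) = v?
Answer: 1088788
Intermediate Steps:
u(L, o) = -6*o (u(L, o) = (-1 - 5)*o = -6*o)
929*(974 + u(-4, -33)) = 929*(974 - 6*(-33)) = 929*(974 + 198) = 929*1172 = 1088788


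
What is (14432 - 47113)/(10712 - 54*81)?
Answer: -32681/6338 ≈ -5.1564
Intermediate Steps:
(14432 - 47113)/(10712 - 54*81) = -32681/(10712 - 4374) = -32681/6338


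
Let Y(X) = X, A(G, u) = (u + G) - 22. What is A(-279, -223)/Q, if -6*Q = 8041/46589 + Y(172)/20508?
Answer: 375490754316/21614767 ≈ 17372.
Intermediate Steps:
A(G, u) = -22 + G + u (A(G, u) = (G + u) - 22 = -22 + G + u)
Q = -21614767/716585409 (Q = -(8041/46589 + 172/20508)/6 = -(8041*(1/46589) + 172*(1/20508))/6 = -(8041/46589 + 43/5127)/6 = -1/6*43229534/238861803 = -21614767/716585409 ≈ -0.030164)
A(-279, -223)/Q = (-22 - 279 - 223)/(-21614767/716585409) = -524*(-716585409/21614767) = 375490754316/21614767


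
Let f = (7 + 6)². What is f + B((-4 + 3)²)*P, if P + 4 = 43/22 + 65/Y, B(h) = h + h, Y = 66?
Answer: 5507/33 ≈ 166.88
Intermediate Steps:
B(h) = 2*h
f = 169 (f = 13² = 169)
P = -35/33 (P = -4 + (43/22 + 65/66) = -4 + 97/33 = -35/33 ≈ -1.0606)
f + B((-4 + 3)²)*P = 169 + (2*(-4 + 3)²)*(-35/33) = 169 + (2*(-1)²)*(-35/33) = 169 + (2*1)*(-35/33) = 169 + 2*(-35/33) = 169 - 70/33 = 5507/33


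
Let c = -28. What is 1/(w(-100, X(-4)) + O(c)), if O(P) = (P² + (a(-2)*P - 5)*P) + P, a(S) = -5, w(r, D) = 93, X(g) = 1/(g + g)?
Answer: -1/2931 ≈ -0.00034118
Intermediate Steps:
X(g) = 1/(2*g)
O(P) = P + P² + P*(-5 - 5*P) (O(P) = (P² + (-5*P - 5)*P) + P = (P² + (-5 - 5*P)*P) + P = (P² + P*(-5 - 5*P)) + P = P + P² + P*(-5 - 5*P))
1/(w(-100, X(-4)) + O(c)) = 1/(93 + 4*(-28)*(-1 - 1*(-28))) = 1/(93 + 4*(-28)*(-1 + 28)) = 1/(93 + 4*(-28)*27) = 1/(93 - 3024) = 1/(-2931) = -1/2931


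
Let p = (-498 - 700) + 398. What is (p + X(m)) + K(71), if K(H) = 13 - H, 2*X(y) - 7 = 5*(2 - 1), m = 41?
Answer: -852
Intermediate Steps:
p = -800 (p = -1198 + 398 = -800)
X(y) = 6 (X(y) = 7/2 + (5*(2 - 1))/2 = 7/2 + (5*1)/2 = 7/2 + (½)*5 = 7/2 + 5/2 = 6)
(p + X(m)) + K(71) = (-800 + 6) + (13 - 1*71) = -794 + (13 - 71) = -794 - 58 = -852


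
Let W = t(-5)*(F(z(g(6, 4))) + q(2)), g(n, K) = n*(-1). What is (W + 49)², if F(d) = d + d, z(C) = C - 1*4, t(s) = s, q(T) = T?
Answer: 19321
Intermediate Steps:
g(n, K) = -n
z(C) = -4 + C (z(C) = C - 4 = -4 + C)
F(d) = 2*d
W = 90 (W = -5*(2*(-4 - 1*6) + 2) = -5*(2*(-4 - 6) + 2) = -5*(2*(-10) + 2) = -5*(-20 + 2) = -5*(-18) = 90)
(W + 49)² = (90 + 49)² = 139² = 19321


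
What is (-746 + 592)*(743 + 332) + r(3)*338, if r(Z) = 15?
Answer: -160480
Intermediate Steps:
(-746 + 592)*(743 + 332) + r(3)*338 = (-746 + 592)*(743 + 332) + 15*338 = -154*1075 + 5070 = -165550 + 5070 = -160480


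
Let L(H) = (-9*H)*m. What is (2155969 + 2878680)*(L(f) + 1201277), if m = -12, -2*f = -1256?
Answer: 6389478080549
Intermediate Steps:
f = 628 (f = -1/2*(-1256) = 628)
L(H) = 108*H (L(H) = -9*H*(-12) = 108*H)
(2155969 + 2878680)*(L(f) + 1201277) = (2155969 + 2878680)*(108*628 + 1201277) = 5034649*(67824 + 1201277) = 5034649*1269101 = 6389478080549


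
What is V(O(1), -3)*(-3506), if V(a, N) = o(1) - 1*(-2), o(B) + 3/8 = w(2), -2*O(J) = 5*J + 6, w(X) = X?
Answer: -50837/4 ≈ -12709.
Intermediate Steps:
O(J) = -3 - 5*J/2 (O(J) = -(5*J + 6)/2 = -(6 + 5*J)/2 = -3 - 5*J/2)
o(B) = 13/8 (o(B) = -3/8 + 2 = 13/8)
V(a, N) = 29/8 (V(a, N) = 13/8 - 1*(-2) = 13/8 + 2 = 29/8)
V(O(1), -3)*(-3506) = (29/8)*(-3506) = -50837/4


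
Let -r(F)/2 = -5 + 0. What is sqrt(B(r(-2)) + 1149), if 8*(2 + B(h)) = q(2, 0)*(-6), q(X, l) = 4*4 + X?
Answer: sqrt(4534)/2 ≈ 33.667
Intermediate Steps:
r(F) = 10 (r(F) = -2*(-5 + 0) = -2*(-5) = 10)
q(X, l) = 16 + X
B(h) = -31/2 (B(h) = -2 + ((16 + 2)*(-6))/8 = -2 + (18*(-6))/8 = -2 + (1/8)*(-108) = -2 - 27/2 = -31/2)
sqrt(B(r(-2)) + 1149) = sqrt(-31/2 + 1149) = sqrt(2267/2) = sqrt(4534)/2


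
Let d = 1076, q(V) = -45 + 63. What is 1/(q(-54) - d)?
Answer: -1/1058 ≈ -0.00094518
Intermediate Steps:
q(V) = 18
1/(q(-54) - d) = 1/(18 - 1*1076) = 1/(18 - 1076) = 1/(-1058) = -1/1058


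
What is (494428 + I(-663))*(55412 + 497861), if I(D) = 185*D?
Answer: 205691963029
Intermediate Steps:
(494428 + I(-663))*(55412 + 497861) = (494428 + 185*(-663))*(55412 + 497861) = (494428 - 122655)*553273 = 371773*553273 = 205691963029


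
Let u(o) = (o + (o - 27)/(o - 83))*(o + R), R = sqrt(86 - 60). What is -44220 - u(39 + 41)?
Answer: -147620/3 - 187*sqrt(26)/3 ≈ -49525.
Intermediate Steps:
R = sqrt(26) ≈ 5.0990
u(o) = (o + sqrt(26))*(o + (-27 + o)/(-83 + o)) (u(o) = (o + (o - 27)/(o - 83))*(o + sqrt(26)) = (o + (-27 + o)/(-83 + o))*(o + sqrt(26)) = (o + sqrt(26))*(o + (-27 + o)/(-83 + o)))
-44220 - u(39 + 41) = -44220 - ((39 + 41)**3 - 82*(39 + 41)**2 - 27*(39 + 41) - 27*sqrt(26) + sqrt(26)*(39 + 41)**2 - 82*(39 + 41)*sqrt(26))/(-83 + (39 + 41)) = -44220 - (80**3 - 82*80**2 - 27*80 - 27*sqrt(26) + sqrt(26)*80**2 - 82*80*sqrt(26))/(-83 + 80) = -44220 - (512000 - 82*6400 - 2160 - 27*sqrt(26) + sqrt(26)*6400 - 6560*sqrt(26))/(-3) = -44220 - (-1)*(512000 - 524800 - 2160 - 27*sqrt(26) + 6400*sqrt(26) - 6560*sqrt(26))/3 = -44220 - (-1)*(-14960 - 187*sqrt(26))/3 = -44220 - (14960/3 + 187*sqrt(26)/3) = -44220 + (-14960/3 - 187*sqrt(26)/3) = -147620/3 - 187*sqrt(26)/3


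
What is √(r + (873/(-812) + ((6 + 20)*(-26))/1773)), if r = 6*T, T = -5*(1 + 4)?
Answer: I*√8719963206731/239946 ≈ 12.307*I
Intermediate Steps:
T = -25 (T = -5*5 = -25)
r = -150 (r = 6*(-25) = -150)
√(r + (873/(-812) + ((6 + 20)*(-26))/1773)) = √(-150 + (873/(-812) + ((6 + 20)*(-26))/1773)) = √(-150 + (873*(-1/812) + (26*(-26))*(1/1773))) = √(-150 + (-873/812 - 676*1/1773)) = √(-150 + (-873/812 - 676/1773)) = √(-150 - 2096741/1439676) = √(-218048141/1439676) = I*√8719963206731/239946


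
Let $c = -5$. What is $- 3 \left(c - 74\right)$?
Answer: $237$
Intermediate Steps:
$- 3 \left(c - 74\right) = - 3 \left(-5 - 74\right) = \left(-3\right) \left(-79\right) = 237$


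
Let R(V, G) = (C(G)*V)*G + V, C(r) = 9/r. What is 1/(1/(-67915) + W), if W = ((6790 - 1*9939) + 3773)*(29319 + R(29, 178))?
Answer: 67915/1254798626639 ≈ 5.4124e-8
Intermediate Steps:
R(V, G) = 10*V (R(V, G) = ((9/G)*V)*G + V = (9*V/G)*G + V = 9*V + V = 10*V)
W = 18476016 (W = ((6790 - 1*9939) + 3773)*(29319 + 10*29) = ((6790 - 9939) + 3773)*(29319 + 290) = (-3149 + 3773)*29609 = 624*29609 = 18476016)
1/(1/(-67915) + W) = 1/(1/(-67915) + 18476016) = 1/(-1/67915 + 18476016) = 1/(1254798626639/67915) = 67915/1254798626639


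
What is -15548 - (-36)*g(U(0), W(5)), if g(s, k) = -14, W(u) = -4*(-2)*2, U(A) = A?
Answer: -16052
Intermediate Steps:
W(u) = 16 (W(u) = 8*2 = 16)
-15548 - (-36)*g(U(0), W(5)) = -15548 - (-36)*(-14) = -15548 - 1*504 = -15548 - 504 = -16052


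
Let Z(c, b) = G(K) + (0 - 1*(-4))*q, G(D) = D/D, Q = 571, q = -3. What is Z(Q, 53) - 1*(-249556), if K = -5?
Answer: 249545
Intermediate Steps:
G(D) = 1
Z(c, b) = -11 (Z(c, b) = 1 + (0 - 1*(-4))*(-3) = 1 + (0 + 4)*(-3) = 1 + 4*(-3) = 1 - 12 = -11)
Z(Q, 53) - 1*(-249556) = -11 - 1*(-249556) = -11 + 249556 = 249545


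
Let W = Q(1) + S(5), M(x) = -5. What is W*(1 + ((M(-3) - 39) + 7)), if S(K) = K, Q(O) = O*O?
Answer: -216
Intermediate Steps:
Q(O) = O**2
W = 6 (W = 1**2 + 5 = 1 + 5 = 6)
W*(1 + ((M(-3) - 39) + 7)) = 6*(1 + ((-5 - 39) + 7)) = 6*(1 + (-44 + 7)) = 6*(1 - 37) = 6*(-36) = -216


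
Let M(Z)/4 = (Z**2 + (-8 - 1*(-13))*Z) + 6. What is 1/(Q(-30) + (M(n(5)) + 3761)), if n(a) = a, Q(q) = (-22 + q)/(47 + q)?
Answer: 17/67693 ≈ 0.00025113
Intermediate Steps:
Q(q) = (-22 + q)/(47 + q)
M(Z) = 24 + 4*Z**2 + 20*Z (M(Z) = 4*((Z**2 + (-8 - 1*(-13))*Z) + 6) = 4*((Z**2 + (-8 + 13)*Z) + 6) = 4*((Z**2 + 5*Z) + 6) = 4*(6 + Z**2 + 5*Z) = 24 + 4*Z**2 + 20*Z)
1/(Q(-30) + (M(n(5)) + 3761)) = 1/((-22 - 30)/(47 - 30) + ((24 + 4*5**2 + 20*5) + 3761)) = 1/(-52/17 + ((24 + 4*25 + 100) + 3761)) = 1/((1/17)*(-52) + ((24 + 100 + 100) + 3761)) = 1/(-52/17 + (224 + 3761)) = 1/(-52/17 + 3985) = 1/(67693/17) = 17/67693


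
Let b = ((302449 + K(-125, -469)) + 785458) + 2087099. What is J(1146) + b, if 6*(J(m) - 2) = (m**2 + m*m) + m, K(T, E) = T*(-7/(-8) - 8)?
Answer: 28910893/8 ≈ 3.6139e+6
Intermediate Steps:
K(T, E) = -57*T/8 (K(T, E) = T*(-7*(-1/8) - 8) = T*(7/8 - 8) = T*(-57/8) = -57*T/8)
J(m) = 2 + m**2/3 + m/6 (J(m) = 2 + ((m**2 + m*m) + m)/6 = 2 + ((m**2 + m**2) + m)/6 = 2 + (2*m**2 + m)/6 = 2 + (m + 2*m**2)/6 = 2 + (m**2/3 + m/6) = 2 + m**2/3 + m/6)
b = 25407173/8 (b = ((302449 - 57/8*(-125)) + 785458) + 2087099 = ((302449 + 7125/8) + 785458) + 2087099 = (2426717/8 + 785458) + 2087099 = 8710381/8 + 2087099 = 25407173/8 ≈ 3.1759e+6)
J(1146) + b = (2 + (1/3)*1146**2 + (1/6)*1146) + 25407173/8 = (2 + (1/3)*1313316 + 191) + 25407173/8 = (2 + 437772 + 191) + 25407173/8 = 437965 + 25407173/8 = 28910893/8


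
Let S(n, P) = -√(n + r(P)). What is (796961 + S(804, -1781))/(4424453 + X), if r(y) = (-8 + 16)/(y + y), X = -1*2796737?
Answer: 796961/1627716 - √159390595/724740549 ≈ 0.48960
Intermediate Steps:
X = -2796737
r(y) = 4/y (r(y) = 8/((2*y)) = 8*(1/(2*y)) = 4/y)
S(n, P) = -√(n + 4/P)
(796961 + S(804, -1781))/(4424453 + X) = (796961 - √(804 + 4/(-1781)))/(4424453 - 2796737) = (796961 - √(804 + 4*(-1/1781)))/1627716 = (796961 - √(804 - 4/1781))*(1/1627716) = (796961 - √(1431920/1781))*(1/1627716) = (796961 - 4*√159390595/1781)*(1/1627716) = 796961/1627716 - √159390595/724740549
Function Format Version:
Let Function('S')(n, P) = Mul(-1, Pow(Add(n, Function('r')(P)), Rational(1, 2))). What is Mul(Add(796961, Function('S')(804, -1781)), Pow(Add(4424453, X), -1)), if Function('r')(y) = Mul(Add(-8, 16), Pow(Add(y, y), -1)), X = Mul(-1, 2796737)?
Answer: Add(Rational(796961, 1627716), Mul(Rational(-1, 724740549), Pow(159390595, Rational(1, 2)))) ≈ 0.48960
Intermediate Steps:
X = -2796737
Function('r')(y) = Mul(4, Pow(y, -1)) (Function('r')(y) = Mul(8, Pow(Mul(2, y), -1)) = Mul(8, Mul(Rational(1, 2), Pow(y, -1))) = Mul(4, Pow(y, -1)))
Function('S')(n, P) = Mul(-1, Pow(Add(n, Mul(4, Pow(P, -1))), Rational(1, 2)))
Mul(Add(796961, Function('S')(804, -1781)), Pow(Add(4424453, X), -1)) = Mul(Add(796961, Mul(-1, Pow(Add(804, Mul(4, Pow(-1781, -1))), Rational(1, 2)))), Pow(Add(4424453, -2796737), -1)) = Mul(Add(796961, Mul(-1, Pow(Add(804, Mul(4, Rational(-1, 1781))), Rational(1, 2)))), Pow(1627716, -1)) = Mul(Add(796961, Mul(-1, Pow(Add(804, Rational(-4, 1781)), Rational(1, 2)))), Rational(1, 1627716)) = Mul(Add(796961, Mul(-1, Pow(Rational(1431920, 1781), Rational(1, 2)))), Rational(1, 1627716)) = Mul(Add(796961, Mul(-1, Mul(Rational(4, 1781), Pow(159390595, Rational(1, 2))))), Rational(1, 1627716)) = Mul(Add(796961, Mul(Rational(-4, 1781), Pow(159390595, Rational(1, 2)))), Rational(1, 1627716)) = Add(Rational(796961, 1627716), Mul(Rational(-1, 724740549), Pow(159390595, Rational(1, 2))))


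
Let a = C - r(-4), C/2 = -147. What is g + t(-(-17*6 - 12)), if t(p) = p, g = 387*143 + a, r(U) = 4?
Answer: 55157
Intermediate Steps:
C = -294 (C = 2*(-147) = -294)
a = -298 (a = -294 - 1*4 = -294 - 4 = -298)
g = 55043 (g = 387*143 - 298 = 55341 - 298 = 55043)
g + t(-(-17*6 - 12)) = 55043 - (-17*6 - 12) = 55043 - (-102 - 12) = 55043 - 1*(-114) = 55043 + 114 = 55157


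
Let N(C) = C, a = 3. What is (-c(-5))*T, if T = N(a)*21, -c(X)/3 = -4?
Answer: -756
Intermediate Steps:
c(X) = 12 (c(X) = -3*(-4) = 12)
T = 63 (T = 3*21 = 63)
(-c(-5))*T = -1*12*63 = -12*63 = -756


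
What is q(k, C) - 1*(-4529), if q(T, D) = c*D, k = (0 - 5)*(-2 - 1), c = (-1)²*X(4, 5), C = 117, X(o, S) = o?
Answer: 4997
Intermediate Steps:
c = 4 (c = (-1)²*4 = 1*4 = 4)
k = 15 (k = -5*(-3) = 15)
q(T, D) = 4*D
q(k, C) - 1*(-4529) = 4*117 - 1*(-4529) = 468 + 4529 = 4997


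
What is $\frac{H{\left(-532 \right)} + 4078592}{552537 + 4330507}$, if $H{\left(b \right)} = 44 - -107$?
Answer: $\frac{4078743}{4883044} \approx 0.83529$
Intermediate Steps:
$H{\left(b \right)} = 151$ ($H{\left(b \right)} = 44 + 107 = 151$)
$\frac{H{\left(-532 \right)} + 4078592}{552537 + 4330507} = \frac{151 + 4078592}{552537 + 4330507} = \frac{4078743}{4883044}$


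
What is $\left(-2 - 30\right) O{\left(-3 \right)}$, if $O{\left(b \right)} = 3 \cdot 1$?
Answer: $-96$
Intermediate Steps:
$O{\left(b \right)} = 3$
$\left(-2 - 30\right) O{\left(-3 \right)} = \left(-2 - 30\right) 3 = \left(-32\right) 3 = -96$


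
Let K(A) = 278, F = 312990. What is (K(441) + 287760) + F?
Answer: 601028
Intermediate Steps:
(K(441) + 287760) + F = (278 + 287760) + 312990 = 288038 + 312990 = 601028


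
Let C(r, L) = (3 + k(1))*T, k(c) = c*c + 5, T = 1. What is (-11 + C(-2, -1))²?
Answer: 4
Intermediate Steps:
k(c) = 5 + c² (k(c) = c² + 5 = 5 + c²)
C(r, L) = 9 (C(r, L) = (3 + (5 + 1²))*1 = (3 + (5 + 1))*1 = (3 + 6)*1 = 9*1 = 9)
(-11 + C(-2, -1))² = (-11 + 9)² = (-2)² = 4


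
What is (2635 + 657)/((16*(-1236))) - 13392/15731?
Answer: -79156661/77774064 ≈ -1.0178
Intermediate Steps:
(2635 + 657)/((16*(-1236))) - 13392/15731 = 3292/(-19776) - 13392*1/15731 = 3292*(-1/19776) - 13392/15731 = -823/4944 - 13392/15731 = -79156661/77774064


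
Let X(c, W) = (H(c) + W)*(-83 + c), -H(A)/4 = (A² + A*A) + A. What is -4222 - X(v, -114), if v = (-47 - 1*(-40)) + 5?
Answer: -15952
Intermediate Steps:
v = -2 (v = (-47 + 40) + 5 = -7 + 5 = -2)
H(A) = -8*A² - 4*A (H(A) = -4*((A² + A*A) + A) = -4*((A² + A²) + A) = -4*(2*A² + A) = -4*(A + 2*A²) = -8*A² - 4*A)
X(c, W) = (-83 + c)*(W - 4*c*(1 + 2*c)) (X(c, W) = (-4*c*(1 + 2*c) + W)*(-83 + c) = (W - 4*c*(1 + 2*c))*(-83 + c) = (-83 + c)*(W - 4*c*(1 + 2*c)))
-4222 - X(v, -114) = -4222 - (-83*(-114) - 8*(-2)³ + 332*(-2) + 660*(-2)² - 114*(-2)) = -4222 - (9462 - 8*(-8) - 664 + 660*4 + 228) = -4222 - (9462 + 64 - 664 + 2640 + 228) = -4222 - 1*11730 = -4222 - 11730 = -15952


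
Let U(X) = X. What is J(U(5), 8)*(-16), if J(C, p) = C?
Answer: -80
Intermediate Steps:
J(U(5), 8)*(-16) = 5*(-16) = -80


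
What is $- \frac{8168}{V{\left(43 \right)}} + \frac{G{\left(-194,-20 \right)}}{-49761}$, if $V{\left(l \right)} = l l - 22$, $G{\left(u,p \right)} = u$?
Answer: $- \frac{465170}{104139} \approx -4.4668$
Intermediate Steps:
$V{\left(l \right)} = -22 + l^{2}$ ($V{\left(l \right)} = l^{2} - 22 = -22 + l^{2}$)
$- \frac{8168}{V{\left(43 \right)}} + \frac{G{\left(-194,-20 \right)}}{-49761} = - \frac{8168}{-22 + 43^{2}} - \frac{194}{-49761} = - \frac{8168}{-22 + 1849} - - \frac{2}{513} = - \frac{8168}{1827} + \frac{2}{513} = - \frac{465170}{104139}$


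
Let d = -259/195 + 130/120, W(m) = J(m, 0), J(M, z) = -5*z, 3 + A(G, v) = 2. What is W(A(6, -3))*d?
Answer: 0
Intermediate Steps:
A(G, v) = -1 (A(G, v) = -3 + 2 = -1)
W(m) = 0 (W(m) = -5*0 = 0)
d = -191/780 (d = -259*1/195 + 130*(1/120) = -259/195 + 13/12 = -191/780 ≈ -0.24487)
W(A(6, -3))*d = 0*(-191/780) = 0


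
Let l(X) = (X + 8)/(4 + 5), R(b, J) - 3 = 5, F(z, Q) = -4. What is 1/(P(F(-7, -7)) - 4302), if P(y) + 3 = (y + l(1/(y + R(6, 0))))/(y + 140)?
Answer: -1632/7025797 ≈ -0.00023229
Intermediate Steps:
R(b, J) = 8 (R(b, J) = 3 + 5 = 8)
l(X) = 8/9 + X/9 (l(X) = (8 + X)/9 = (8 + X)*(⅑) = 8/9 + X/9)
P(y) = -3 + (8/9 + y + 1/(9*(8 + y)))/(140 + y) (P(y) = -3 + (y + (8/9 + 1/(9*(y + 8))))/(y + 140) = -3 + (y + (8/9 + 1/(9*(8 + y))))/(140 + y) = -3 + (8/9 + y + 1/(9*(8 + y)))/(140 + y))
1/(P(F(-7, -7)) - 4302) = 1/((1 - 2*(8 - 4)*(1886 + 9*(-4)))/(9*(8 - 4)*(140 - 4)) - 4302) = 1/((⅑)*(1 - 2*4*(1886 - 36))/(4*136) - 4302) = 1/((⅑)*(¼)*(1/136)*(1 - 2*4*1850) - 4302) = 1/((⅑)*(¼)*(1/136)*(1 - 14800) - 4302) = 1/((⅑)*(¼)*(1/136)*(-14799) - 4302) = 1/(-4933/1632 - 4302) = 1/(-7025797/1632) = -1632/7025797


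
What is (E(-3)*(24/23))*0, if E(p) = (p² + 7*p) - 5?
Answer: 0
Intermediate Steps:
E(p) = -5 + p² + 7*p
(E(-3)*(24/23))*0 = ((-5 + (-3)² + 7*(-3))*(24/23))*0 = ((-5 + 9 - 21)*(24*(1/23)))*0 = -17*24/23*0 = -408/23*0 = 0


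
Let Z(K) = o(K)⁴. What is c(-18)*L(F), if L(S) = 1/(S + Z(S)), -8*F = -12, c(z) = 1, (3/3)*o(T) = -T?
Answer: 16/105 ≈ 0.15238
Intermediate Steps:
o(T) = -T
Z(K) = K⁴ (Z(K) = (-K)⁴ = K⁴)
F = 3/2 (F = -⅛*(-12) = 3/2 ≈ 1.5000)
L(S) = 1/(S + S⁴)
c(-18)*L(F) = 1/(3/2 + (3/2)⁴) = 1/(3/2 + 81/16) = 1/(105/16) = 1*(16/105) = 16/105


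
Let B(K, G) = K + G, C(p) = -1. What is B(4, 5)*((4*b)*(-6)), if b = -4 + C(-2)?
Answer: 1080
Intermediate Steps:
b = -5 (b = -4 - 1 = -5)
B(K, G) = G + K
B(4, 5)*((4*b)*(-6)) = (5 + 4)*((4*(-5))*(-6)) = 9*(-20*(-6)) = 9*120 = 1080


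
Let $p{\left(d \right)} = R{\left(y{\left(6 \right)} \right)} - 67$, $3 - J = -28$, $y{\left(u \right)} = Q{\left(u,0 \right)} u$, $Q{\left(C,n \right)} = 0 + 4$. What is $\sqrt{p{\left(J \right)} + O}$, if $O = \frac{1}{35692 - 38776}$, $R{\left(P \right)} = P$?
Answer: $\frac{101 i \sqrt{10023}}{1542} \approx 6.5575 i$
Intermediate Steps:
$Q{\left(C,n \right)} = 4$
$y{\left(u \right)} = 4 u$
$J = 31$ ($J = 3 - -28 = 3 + 28 = 31$)
$O = - \frac{1}{3084}$ ($O = \frac{1}{-3084} = - \frac{1}{3084} \approx -0.00032425$)
$p{\left(d \right)} = -43$ ($p{\left(d \right)} = 4 \cdot 6 - 67 = 24 - 67 = -43$)
$\sqrt{p{\left(J \right)} + O} = \sqrt{-43 - \frac{1}{3084}} = \sqrt{- \frac{132613}{3084}} = \frac{101 i \sqrt{10023}}{1542}$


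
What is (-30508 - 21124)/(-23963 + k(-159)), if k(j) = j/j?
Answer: 25816/11981 ≈ 2.1547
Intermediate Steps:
k(j) = 1
(-30508 - 21124)/(-23963 + k(-159)) = (-30508 - 21124)/(-23963 + 1) = -51632/(-23962) = -51632*(-1/23962) = 25816/11981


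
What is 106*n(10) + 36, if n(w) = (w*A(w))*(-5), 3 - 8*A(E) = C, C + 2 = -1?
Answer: -3939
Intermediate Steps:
C = -3 (C = -2 - 1 = -3)
A(E) = ¾ (A(E) = 3/8 - ⅛*(-3) = 3/8 + 3/8 = ¾)
n(w) = -15*w/4 (n(w) = (w*(¾))*(-5) = (3*w/4)*(-5) = -15*w/4)
106*n(10) + 36 = 106*(-15/4*10) + 36 = 106*(-75/2) + 36 = -3975 + 36 = -3939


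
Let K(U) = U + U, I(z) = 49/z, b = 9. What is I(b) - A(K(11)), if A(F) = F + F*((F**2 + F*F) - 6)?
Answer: -190625/9 ≈ -21181.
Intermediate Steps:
K(U) = 2*U
A(F) = F + F*(-6 + 2*F**2) (A(F) = F + F*((F**2 + F**2) - 6) = F + F*(2*F**2 - 6) = F + F*(-6 + 2*F**2))
I(b) - A(K(11)) = 49/9 - 2*11*(-5 + 2*(2*11)**2) = 49*(1/9) - 22*(-5 + 2*22**2) = 49/9 - 22*(-5 + 2*484) = 49/9 - 22*(-5 + 968) = 49/9 - 22*963 = 49/9 - 1*21186 = 49/9 - 21186 = -190625/9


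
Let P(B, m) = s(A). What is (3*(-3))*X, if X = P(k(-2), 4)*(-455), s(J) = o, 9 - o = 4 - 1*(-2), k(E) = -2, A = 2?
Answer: 12285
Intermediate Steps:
o = 3 (o = 9 - (4 - 1*(-2)) = 9 - (4 + 2) = 9 - 1*6 = 9 - 6 = 3)
s(J) = 3
P(B, m) = 3
X = -1365 (X = 3*(-455) = -1365)
(3*(-3))*X = (3*(-3))*(-1365) = -9*(-1365) = 12285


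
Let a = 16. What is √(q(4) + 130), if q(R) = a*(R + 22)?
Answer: √546 ≈ 23.367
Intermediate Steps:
q(R) = 352 + 16*R (q(R) = 16*(R + 22) = 16*(22 + R) = 352 + 16*R)
√(q(4) + 130) = √((352 + 16*4) + 130) = √((352 + 64) + 130) = √(416 + 130) = √546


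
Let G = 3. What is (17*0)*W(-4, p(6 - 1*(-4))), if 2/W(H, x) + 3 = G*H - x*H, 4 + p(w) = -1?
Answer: 0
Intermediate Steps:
p(w) = -5 (p(w) = -4 - 1 = -5)
W(H, x) = 2/(-3 + 3*H - H*x) (W(H, x) = 2/(-3 + (3*H - x*H)) = 2/(-3 + (3*H - H*x)) = 2/(-3 + 3*H - H*x))
(17*0)*W(-4, p(6 - 1*(-4))) = (17*0)*(-2/(3 - 3*(-4) - 4*(-5))) = 0*(-2/(3 + 12 + 20)) = 0*(-2/35) = 0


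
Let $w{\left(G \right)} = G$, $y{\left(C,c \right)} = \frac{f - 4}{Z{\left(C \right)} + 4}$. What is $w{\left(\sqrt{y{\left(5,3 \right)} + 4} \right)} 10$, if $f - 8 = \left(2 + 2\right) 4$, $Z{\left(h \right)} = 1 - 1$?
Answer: $30$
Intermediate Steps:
$Z{\left(h \right)} = 0$ ($Z{\left(h \right)} = 1 - 1 = 0$)
$f = 24$ ($f = 8 + \left(2 + 2\right) 4 = 8 + 4 \cdot 4 = 8 + 16 = 24$)
$y{\left(C,c \right)} = 5$ ($y{\left(C,c \right)} = \frac{24 - 4}{0 + 4} = \frac{20}{4} = 20 \cdot \frac{1}{4} = 5$)
$w{\left(\sqrt{y{\left(5,3 \right)} + 4} \right)} 10 = \sqrt{5 + 4} \cdot 10 = \sqrt{9} \cdot 10 = 3 \cdot 10 = 30$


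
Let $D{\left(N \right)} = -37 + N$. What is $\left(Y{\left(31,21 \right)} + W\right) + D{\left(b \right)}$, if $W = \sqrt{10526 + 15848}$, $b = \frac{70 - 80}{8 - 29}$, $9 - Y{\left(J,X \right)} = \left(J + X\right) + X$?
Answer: $- \frac{2111}{21} + \sqrt{26374} \approx 61.877$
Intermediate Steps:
$Y{\left(J,X \right)} = 9 - J - 2 X$ ($Y{\left(J,X \right)} = 9 - \left(\left(J + X\right) + X\right) = 9 - \left(J + 2 X\right) = 9 - J - 2 X$)
$b = \frac{10}{21}$ ($b = - \frac{10}{-21} = \left(-10\right) \left(- \frac{1}{21}\right) = \frac{10}{21} \approx 0.47619$)
$W = \sqrt{26374} \approx 162.4$
$\left(Y{\left(31,21 \right)} + W\right) + D{\left(b \right)} = \left(\left(9 - 31 - 42\right) + \sqrt{26374}\right) + \left(-37 + \frac{10}{21}\right) = \left(\left(9 - 31 - 42\right) + \sqrt{26374}\right) - \frac{767}{21} = \left(-64 + \sqrt{26374}\right) - \frac{767}{21} = - \frac{2111}{21} + \sqrt{26374}$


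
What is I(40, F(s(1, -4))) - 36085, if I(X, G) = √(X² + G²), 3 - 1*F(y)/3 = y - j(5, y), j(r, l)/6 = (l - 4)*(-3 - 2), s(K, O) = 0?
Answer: -36085 + √137761 ≈ -35714.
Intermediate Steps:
j(r, l) = 120 - 30*l (j(r, l) = 6*((l - 4)*(-3 - 2)) = 6*((-4 + l)*(-5)) = 6*(20 - 5*l) = 120 - 30*l)
F(y) = 369 - 93*y (F(y) = 9 - 3*(y - (120 - 30*y)) = 9 - 3*(y + (-120 + 30*y)) = 9 - 3*(-120 + 31*y) = 9 + (360 - 93*y) = 369 - 93*y)
I(X, G) = √(G² + X²)
I(40, F(s(1, -4))) - 36085 = √((369 - 93*0)² + 40²) - 36085 = √((369 + 0)² + 1600) - 36085 = √(369² + 1600) - 36085 = √(136161 + 1600) - 36085 = √137761 - 36085 = -36085 + √137761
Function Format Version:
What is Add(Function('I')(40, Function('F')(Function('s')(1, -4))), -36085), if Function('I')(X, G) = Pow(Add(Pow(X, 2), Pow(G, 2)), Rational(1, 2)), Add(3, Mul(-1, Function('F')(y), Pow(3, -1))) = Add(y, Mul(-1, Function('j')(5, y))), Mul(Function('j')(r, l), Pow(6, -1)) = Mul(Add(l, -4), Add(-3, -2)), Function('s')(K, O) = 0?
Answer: Add(-36085, Pow(137761, Rational(1, 2))) ≈ -35714.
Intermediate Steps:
Function('j')(r, l) = Add(120, Mul(-30, l)) (Function('j')(r, l) = Mul(6, Mul(Add(l, -4), Add(-3, -2))) = Mul(6, Mul(Add(-4, l), -5)) = Mul(6, Add(20, Mul(-5, l))) = Add(120, Mul(-30, l)))
Function('F')(y) = Add(369, Mul(-93, y)) (Function('F')(y) = Add(9, Mul(-3, Add(y, Mul(-1, Add(120, Mul(-30, y)))))) = Add(9, Mul(-3, Add(y, Add(-120, Mul(30, y))))) = Add(9, Mul(-3, Add(-120, Mul(31, y)))) = Add(9, Add(360, Mul(-93, y))) = Add(369, Mul(-93, y)))
Function('I')(X, G) = Pow(Add(Pow(G, 2), Pow(X, 2)), Rational(1, 2))
Add(Function('I')(40, Function('F')(Function('s')(1, -4))), -36085) = Add(Pow(Add(Pow(Add(369, Mul(-93, 0)), 2), Pow(40, 2)), Rational(1, 2)), -36085) = Add(Pow(Add(Pow(Add(369, 0), 2), 1600), Rational(1, 2)), -36085) = Add(Pow(Add(Pow(369, 2), 1600), Rational(1, 2)), -36085) = Add(Pow(Add(136161, 1600), Rational(1, 2)), -36085) = Add(Pow(137761, Rational(1, 2)), -36085) = Add(-36085, Pow(137761, Rational(1, 2)))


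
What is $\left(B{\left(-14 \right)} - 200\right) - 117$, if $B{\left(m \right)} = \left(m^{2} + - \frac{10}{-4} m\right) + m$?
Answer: $-170$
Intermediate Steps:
$B{\left(m \right)} = m^{2} + \frac{7 m}{2}$ ($B{\left(m \right)} = \left(m^{2} + \left(-10\right) \left(- \frac{1}{4}\right) m\right) + m = \left(m^{2} + \frac{5 m}{2}\right) + m = m^{2} + \frac{7 m}{2}$)
$\left(B{\left(-14 \right)} - 200\right) - 117 = \left(\frac{1}{2} \left(-14\right) \left(7 + 2 \left(-14\right)\right) - 200\right) - 117 = \left(\frac{1}{2} \left(-14\right) \left(7 - 28\right) - 200\right) - 117 = \left(\frac{1}{2} \left(-14\right) \left(-21\right) - 200\right) - 117 = \left(147 - 200\right) - 117 = -53 - 117 = -170$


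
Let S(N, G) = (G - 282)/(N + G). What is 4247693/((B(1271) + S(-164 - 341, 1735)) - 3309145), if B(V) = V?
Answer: -5224662390/4068683567 ≈ -1.2841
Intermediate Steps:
S(N, G) = (-282 + G)/(G + N)
4247693/((B(1271) + S(-164 - 341, 1735)) - 3309145) = 4247693/((1271 + (-282 + 1735)/(1735 + (-164 - 341))) - 3309145) = 4247693/((1271 + 1453/(1735 - 505)) - 3309145) = 4247693/((1271 + 1453/1230) - 3309145) = 4247693/(1564783/1230 - 3309145) = 4247693/(-4068683567/1230) = 4247693*(-1230/4068683567) = -5224662390/4068683567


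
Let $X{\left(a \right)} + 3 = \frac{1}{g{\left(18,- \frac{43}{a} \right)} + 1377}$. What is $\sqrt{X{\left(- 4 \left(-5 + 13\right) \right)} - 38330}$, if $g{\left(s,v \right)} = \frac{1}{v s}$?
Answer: $\frac{2 i \sqrt{2721627588646955}}{532915} \approx 195.79 i$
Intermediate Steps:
$g{\left(s,v \right)} = \frac{1}{s v}$
$X{\left(a \right)} = -3 + \frac{1}{1377 - \frac{a}{774}}$ ($X{\left(a \right)} = -3 + \frac{1}{\frac{1}{18 \left(- \frac{43}{a}\right)} + 1377} = -3 + \frac{1}{\frac{\left(- \frac{1}{43}\right) a}{18} + 1377} = -3 + \frac{1}{- \frac{a}{774} + 1377} = -3 + \frac{1}{1377 - \frac{a}{774}}$)
$\sqrt{X{\left(- 4 \left(-5 + 13\right) \right)} - 38330} = \sqrt{\frac{3 \left(-1065540 - 4 \left(-5 + 13\right)\right)}{1065798 - - 4 \left(-5 + 13\right)} - 38330} = \sqrt{\frac{3 \left(-1065540 - 32\right)}{1065798 - \left(-4\right) 8} - 38330} = \sqrt{\frac{3 \left(-1065540 - 32\right)}{1065798 - -32} - 38330} = \sqrt{3 \frac{1}{1065798 + 32} \left(-1065572\right) - 38330} = \sqrt{3 \cdot \frac{1}{1065830} \left(-1065572\right) - 38330} = \sqrt{- \frac{1598358}{532915} - 38330} = \sqrt{- \frac{20428230308}{532915}} = \frac{2 i \sqrt{2721627588646955}}{532915}$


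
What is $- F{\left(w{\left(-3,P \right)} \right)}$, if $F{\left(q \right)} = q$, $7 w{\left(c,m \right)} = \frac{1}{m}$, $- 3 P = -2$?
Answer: $- \frac{3}{14} \approx -0.21429$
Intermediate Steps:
$P = \frac{2}{3}$ ($P = \left(- \frac{1}{3}\right) \left(-2\right) = \frac{2}{3} \approx 0.66667$)
$w{\left(c,m \right)} = \frac{1}{7 m}$
$- F{\left(w{\left(-3,P \right)} \right)} = - \frac{1}{7 \cdot \frac{2}{3}} = - \frac{3}{7 \cdot 2} = \left(-1\right) \frac{3}{14} = - \frac{3}{14}$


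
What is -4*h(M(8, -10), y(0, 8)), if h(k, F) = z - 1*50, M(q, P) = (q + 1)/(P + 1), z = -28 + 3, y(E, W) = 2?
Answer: 300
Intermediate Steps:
z = -25
M(q, P) = (1 + q)/(1 + P)
h(k, F) = -75 (h(k, F) = -25 - 1*50 = -25 - 50 = -75)
-4*h(M(8, -10), y(0, 8)) = -4*(-75) = 300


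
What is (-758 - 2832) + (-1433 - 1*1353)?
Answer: -6376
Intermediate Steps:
(-758 - 2832) + (-1433 - 1*1353) = -3590 + (-1433 - 1353) = -3590 - 2786 = -6376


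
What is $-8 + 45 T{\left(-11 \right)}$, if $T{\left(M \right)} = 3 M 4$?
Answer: $-5948$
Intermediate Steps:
$T{\left(M \right)} = 12 M$
$-8 + 45 T{\left(-11 \right)} = -8 + 45 \cdot 12 \left(-11\right) = -8 + 45 \left(-132\right) = -8 - 5940 = -5948$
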